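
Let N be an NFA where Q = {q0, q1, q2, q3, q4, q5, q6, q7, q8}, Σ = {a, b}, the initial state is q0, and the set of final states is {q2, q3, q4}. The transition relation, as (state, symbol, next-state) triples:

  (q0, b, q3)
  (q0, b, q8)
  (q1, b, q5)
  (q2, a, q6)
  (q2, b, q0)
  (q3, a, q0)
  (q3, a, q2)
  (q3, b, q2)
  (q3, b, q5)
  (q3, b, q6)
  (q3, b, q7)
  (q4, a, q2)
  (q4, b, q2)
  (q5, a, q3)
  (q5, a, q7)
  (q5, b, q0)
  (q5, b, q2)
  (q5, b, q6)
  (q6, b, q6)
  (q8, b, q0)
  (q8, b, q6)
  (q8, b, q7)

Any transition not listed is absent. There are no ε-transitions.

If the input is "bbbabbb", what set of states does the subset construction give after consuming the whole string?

Start in {q0}.
Read 'b': {q0} → {q3, q8}.
Read 'b': {q3, q8} → {q0, q2, q5, q6, q7}.
Read 'b': {q0, q2, q5, q6, q7} → {q0, q2, q3, q6, q8}.
Read 'a': {q0, q2, q3, q6, q8} → {q0, q2, q6}.
Read 'b': {q0, q2, q6} → {q0, q3, q6, q8}.
Read 'b': {q0, q3, q6, q8} → {q0, q2, q3, q5, q6, q7, q8}.
Read 'b': {q0, q2, q3, q5, q6, q7, q8} → {q0, q2, q3, q5, q6, q7, q8}.

{q0, q2, q3, q5, q6, q7, q8}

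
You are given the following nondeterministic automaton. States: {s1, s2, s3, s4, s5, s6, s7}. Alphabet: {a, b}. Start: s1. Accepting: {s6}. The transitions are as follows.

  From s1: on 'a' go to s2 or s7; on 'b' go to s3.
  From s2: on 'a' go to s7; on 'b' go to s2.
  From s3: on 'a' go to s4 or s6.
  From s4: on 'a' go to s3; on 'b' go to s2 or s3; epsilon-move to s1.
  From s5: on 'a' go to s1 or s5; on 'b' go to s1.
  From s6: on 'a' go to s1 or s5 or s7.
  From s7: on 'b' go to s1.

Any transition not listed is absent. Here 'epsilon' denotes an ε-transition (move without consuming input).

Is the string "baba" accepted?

Yes

Start in {s1}.
Read 'b': s1→{s3}; now {s3}.
Read 'a': s3→{s4, s6}; union {s4, s6}; ε-closure = {s1, s4, s6}.
Read 'b': s1→{s3}, s4→{s2, s3}, s6→∅; now {s2, s3}.
Read 'a': s2→{s7}, s3→{s4, s6}; union {s4, s6, s7}; ε-closure = {s1, s4, s6, s7}.
The final set {s1, s4, s6, s7} contains the accepting state s6.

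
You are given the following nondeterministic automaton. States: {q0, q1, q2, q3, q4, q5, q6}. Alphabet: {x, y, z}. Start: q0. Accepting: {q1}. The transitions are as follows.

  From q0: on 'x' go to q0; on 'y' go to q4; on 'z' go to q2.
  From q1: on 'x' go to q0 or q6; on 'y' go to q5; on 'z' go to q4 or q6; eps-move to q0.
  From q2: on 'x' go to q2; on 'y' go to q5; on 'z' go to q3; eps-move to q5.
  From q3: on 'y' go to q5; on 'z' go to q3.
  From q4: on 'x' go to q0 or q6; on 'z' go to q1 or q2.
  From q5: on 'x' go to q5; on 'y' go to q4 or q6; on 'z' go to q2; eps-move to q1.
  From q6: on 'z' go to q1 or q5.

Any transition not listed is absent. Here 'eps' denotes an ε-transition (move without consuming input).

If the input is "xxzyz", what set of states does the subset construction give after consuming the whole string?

Start in {q0}.
Read 'x': q0→{q0}; now {q0}.
Read 'x': q0→{q0}; now {q0}.
Read 'z': q0→{q2}; union {q2}; ε-closure = {q0, q1, q2, q5}.
Read 'y': q0→{q4}, q1→{q5}, q2→{q5}, q5→{q4, q6}; union {q4, q5, q6}; ε-closure = {q0, q1, q4, q5, q6}.
Read 'z': q0→{q2}, q1→{q4, q6}, q4→{q1, q2}, q5→{q2}, q6→{q1, q5}; union {q1, q2, q4, q5, q6}; ε-closure = {q0, q1, q2, q4, q5, q6}.

{q0, q1, q2, q4, q5, q6}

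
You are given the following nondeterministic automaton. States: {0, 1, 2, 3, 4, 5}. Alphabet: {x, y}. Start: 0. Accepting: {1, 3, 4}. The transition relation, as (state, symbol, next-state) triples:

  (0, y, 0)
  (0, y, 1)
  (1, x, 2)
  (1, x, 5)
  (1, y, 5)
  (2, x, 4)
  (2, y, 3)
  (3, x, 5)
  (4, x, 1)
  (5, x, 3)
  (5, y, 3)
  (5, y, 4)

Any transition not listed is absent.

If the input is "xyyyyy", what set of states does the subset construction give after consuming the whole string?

∅

Start in {0}.
Read 'x': {0} → ∅.
The set is empty and remains empty for the remaining 5 symbols.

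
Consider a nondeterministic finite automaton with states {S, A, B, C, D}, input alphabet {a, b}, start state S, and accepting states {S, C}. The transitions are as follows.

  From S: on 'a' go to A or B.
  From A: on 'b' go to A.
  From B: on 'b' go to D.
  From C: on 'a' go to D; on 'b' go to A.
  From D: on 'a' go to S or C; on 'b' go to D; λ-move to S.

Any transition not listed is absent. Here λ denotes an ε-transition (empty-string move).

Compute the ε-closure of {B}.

{B}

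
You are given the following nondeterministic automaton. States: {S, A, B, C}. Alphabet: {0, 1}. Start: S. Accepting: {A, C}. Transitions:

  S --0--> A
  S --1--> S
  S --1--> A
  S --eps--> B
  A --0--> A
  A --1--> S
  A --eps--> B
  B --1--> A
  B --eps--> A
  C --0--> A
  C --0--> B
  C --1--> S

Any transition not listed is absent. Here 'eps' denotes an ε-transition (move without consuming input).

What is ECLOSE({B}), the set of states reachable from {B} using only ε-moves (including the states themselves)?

Begin with {B}.
ε-move B → A; add A.

{A, B}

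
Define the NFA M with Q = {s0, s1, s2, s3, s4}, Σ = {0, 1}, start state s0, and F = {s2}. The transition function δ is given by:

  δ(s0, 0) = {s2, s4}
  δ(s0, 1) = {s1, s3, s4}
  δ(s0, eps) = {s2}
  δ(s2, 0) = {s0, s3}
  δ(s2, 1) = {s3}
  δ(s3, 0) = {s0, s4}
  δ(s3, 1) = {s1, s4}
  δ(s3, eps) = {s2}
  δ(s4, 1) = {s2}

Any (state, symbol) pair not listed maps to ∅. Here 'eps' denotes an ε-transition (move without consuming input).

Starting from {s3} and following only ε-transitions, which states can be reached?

{s2, s3}

Begin with {s3}.
ε-move s3 → s2; add s2.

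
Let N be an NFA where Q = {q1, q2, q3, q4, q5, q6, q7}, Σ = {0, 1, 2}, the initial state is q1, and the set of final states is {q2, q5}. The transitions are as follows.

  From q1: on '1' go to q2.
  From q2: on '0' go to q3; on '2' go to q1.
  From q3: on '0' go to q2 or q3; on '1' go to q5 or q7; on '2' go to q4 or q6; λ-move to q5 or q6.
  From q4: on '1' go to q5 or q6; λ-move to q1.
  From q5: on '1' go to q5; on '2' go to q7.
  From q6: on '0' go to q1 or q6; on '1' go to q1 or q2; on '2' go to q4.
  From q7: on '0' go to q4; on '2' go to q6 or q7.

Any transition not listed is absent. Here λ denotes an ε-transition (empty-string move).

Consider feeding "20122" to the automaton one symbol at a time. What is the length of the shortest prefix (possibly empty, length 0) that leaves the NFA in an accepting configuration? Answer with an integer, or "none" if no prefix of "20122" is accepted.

Start in {q1}.
Read '2': {q1} → ∅.
The set is empty and remains empty for the remaining 4 symbols.
No reachable set along the way intersects F.

none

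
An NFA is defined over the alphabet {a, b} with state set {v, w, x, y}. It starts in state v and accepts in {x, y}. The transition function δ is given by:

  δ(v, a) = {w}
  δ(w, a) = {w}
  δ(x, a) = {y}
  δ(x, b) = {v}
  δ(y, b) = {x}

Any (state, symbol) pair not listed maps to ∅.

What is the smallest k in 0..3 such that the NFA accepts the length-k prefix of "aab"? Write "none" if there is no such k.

none

Start in {v}.
Read 'a': {v} → {w}.
Read 'a': {w} → {w}.
Read 'b': {w} → ∅.
No reachable set along the way intersects F.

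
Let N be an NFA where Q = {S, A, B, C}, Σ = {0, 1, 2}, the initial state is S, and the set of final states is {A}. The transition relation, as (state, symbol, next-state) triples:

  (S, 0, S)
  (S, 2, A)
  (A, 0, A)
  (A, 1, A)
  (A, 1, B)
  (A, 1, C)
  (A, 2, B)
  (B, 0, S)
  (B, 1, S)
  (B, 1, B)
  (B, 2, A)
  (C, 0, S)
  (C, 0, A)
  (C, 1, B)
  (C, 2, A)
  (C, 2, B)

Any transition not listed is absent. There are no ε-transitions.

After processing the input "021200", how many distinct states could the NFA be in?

2

Start in {S}.
Read '0': {S} → {S}.
Read '2': {S} → {A}.
Read '1': {A} → {A, B, C}.
Read '2': {A, B, C} → {A, B}.
Read '0': {A, B} → {S, A}.
Read '0': {S, A} → {S, A}.
That set has 2 states.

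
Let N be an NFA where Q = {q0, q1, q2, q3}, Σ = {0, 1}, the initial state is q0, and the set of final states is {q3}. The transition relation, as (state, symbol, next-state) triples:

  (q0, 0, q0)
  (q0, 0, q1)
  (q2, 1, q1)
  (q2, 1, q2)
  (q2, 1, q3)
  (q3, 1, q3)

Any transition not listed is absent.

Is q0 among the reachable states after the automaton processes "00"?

Start in {q0}.
Read '0': {q0} → {q0, q1}.
Read '0': {q0, q1} → {q0, q1}.
State q0 is in {q0, q1}.

Yes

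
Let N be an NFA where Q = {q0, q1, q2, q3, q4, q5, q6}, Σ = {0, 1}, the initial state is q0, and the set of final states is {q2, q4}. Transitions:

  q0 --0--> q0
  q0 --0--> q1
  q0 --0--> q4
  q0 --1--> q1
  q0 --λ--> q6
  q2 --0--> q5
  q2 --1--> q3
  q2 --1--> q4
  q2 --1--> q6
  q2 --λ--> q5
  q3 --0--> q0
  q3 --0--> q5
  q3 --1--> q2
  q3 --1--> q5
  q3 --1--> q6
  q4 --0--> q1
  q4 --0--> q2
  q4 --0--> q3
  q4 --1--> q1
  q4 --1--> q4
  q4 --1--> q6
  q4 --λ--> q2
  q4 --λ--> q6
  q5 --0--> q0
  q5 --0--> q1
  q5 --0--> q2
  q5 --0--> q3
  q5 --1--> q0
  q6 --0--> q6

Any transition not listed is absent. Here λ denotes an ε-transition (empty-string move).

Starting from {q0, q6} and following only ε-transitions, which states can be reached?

{q0, q6}

Begin with {q0, q6}.
No ε-moves leave this set, so the closure equals the set itself.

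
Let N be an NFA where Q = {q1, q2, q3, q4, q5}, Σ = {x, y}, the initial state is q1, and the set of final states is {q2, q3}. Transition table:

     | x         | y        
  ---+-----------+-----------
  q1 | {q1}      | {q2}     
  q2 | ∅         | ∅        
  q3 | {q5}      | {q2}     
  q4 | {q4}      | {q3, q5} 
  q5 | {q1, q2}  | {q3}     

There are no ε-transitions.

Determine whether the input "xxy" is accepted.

Yes

Start in {q1}.
Read 'x': q1→{q1}; now {q1}.
Read 'x': q1→{q1}; now {q1}.
Read 'y': q1→{q2}; now {q2}.
The final set {q2} contains the accepting state q2.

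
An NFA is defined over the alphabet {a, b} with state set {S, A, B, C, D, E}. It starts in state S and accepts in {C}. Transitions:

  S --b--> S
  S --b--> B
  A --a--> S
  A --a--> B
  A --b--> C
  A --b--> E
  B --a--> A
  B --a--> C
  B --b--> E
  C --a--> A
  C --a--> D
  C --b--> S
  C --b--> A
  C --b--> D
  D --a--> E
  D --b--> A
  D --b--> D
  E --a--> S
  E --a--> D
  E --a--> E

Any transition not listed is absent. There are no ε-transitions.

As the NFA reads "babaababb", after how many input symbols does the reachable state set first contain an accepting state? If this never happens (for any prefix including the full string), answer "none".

Start in {S}.
Read 'b': S→{S, B}; now {S, B}.
Read 'a': S→∅, B→{A, C}; now {A, C}.
None of the earlier sets intersect F, but {A, C} does.

2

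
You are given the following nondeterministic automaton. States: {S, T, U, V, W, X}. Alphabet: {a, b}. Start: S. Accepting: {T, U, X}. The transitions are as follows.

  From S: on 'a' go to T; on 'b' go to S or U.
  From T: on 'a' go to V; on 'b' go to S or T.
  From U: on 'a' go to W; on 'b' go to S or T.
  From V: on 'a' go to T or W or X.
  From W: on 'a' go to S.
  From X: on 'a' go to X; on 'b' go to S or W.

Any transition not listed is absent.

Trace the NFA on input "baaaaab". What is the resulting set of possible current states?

Start in {S}.
Read 'b': {S} → {S, U}.
Read 'a': {S, U} → {T, W}.
Read 'a': {T, W} → {S, V}.
Read 'a': {S, V} → {T, W, X}.
Read 'a': {T, W, X} → {S, V, X}.
Read 'a': {S, V, X} → {T, W, X}.
Read 'b': {T, W, X} → {S, T, W}.

{S, T, W}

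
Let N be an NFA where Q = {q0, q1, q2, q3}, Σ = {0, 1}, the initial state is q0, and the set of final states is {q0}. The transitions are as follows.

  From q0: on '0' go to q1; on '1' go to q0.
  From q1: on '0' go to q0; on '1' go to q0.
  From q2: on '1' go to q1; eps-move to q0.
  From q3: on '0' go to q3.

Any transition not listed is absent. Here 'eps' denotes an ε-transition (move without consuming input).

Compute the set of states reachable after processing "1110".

{q1}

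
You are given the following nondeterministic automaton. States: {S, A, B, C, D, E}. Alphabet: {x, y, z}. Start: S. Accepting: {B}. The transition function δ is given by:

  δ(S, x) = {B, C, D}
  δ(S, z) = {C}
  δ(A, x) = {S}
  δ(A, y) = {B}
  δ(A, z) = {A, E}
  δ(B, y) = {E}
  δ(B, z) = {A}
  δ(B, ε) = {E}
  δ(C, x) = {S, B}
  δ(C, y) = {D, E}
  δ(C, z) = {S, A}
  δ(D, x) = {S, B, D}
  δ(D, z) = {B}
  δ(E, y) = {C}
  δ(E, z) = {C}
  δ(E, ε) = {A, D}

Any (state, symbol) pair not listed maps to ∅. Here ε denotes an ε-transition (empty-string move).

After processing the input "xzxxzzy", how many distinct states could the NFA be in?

Start in {S}.
Read 'x': {S} → {A, B, C, D, E}.
Read 'z': {A, B, C, D, E} → {S, A, B, C, D, E}.
Read 'x': {S, A, B, C, D, E} → {S, A, B, C, D, E}.
Read 'x': {S, A, B, C, D, E} → {S, A, B, C, D, E}.
Read 'z': {S, A, B, C, D, E} → {S, A, B, C, D, E}.
Read 'z': {S, A, B, C, D, E} → {S, A, B, C, D, E}.
Read 'y': {S, A, B, C, D, E} → {A, B, C, D, E}.
That set has 5 states.

5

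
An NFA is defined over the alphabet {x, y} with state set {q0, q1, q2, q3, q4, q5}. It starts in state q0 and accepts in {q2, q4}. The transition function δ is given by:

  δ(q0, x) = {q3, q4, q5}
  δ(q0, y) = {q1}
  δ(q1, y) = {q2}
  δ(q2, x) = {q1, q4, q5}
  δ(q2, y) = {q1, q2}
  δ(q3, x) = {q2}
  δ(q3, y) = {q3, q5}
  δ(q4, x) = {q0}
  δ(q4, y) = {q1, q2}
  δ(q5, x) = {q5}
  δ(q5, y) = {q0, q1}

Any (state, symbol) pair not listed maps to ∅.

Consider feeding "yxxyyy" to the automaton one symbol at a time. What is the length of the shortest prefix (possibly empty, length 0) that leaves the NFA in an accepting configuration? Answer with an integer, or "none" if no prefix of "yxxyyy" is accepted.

Start in {q0}.
Read 'y': q0→{q1}; now {q1}.
Read 'x': q1→∅; now ∅.
The set is empty and remains empty for the remaining 4 symbols.
No reachable set along the way intersects F.

none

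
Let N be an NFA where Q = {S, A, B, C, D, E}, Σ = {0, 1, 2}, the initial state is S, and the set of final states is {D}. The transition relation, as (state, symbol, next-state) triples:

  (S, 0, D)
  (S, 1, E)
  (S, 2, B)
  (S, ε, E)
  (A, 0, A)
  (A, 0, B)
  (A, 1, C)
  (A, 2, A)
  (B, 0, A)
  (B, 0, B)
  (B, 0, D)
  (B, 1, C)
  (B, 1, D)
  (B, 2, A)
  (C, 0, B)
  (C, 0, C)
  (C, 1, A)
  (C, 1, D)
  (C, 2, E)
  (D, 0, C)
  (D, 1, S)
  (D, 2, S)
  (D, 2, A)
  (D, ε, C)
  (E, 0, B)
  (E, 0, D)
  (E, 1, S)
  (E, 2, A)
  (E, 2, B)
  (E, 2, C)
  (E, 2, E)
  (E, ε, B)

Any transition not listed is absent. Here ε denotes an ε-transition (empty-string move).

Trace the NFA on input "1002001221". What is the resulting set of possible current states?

Start: ε-closure({S}) = {S, B, E}.
Read '1': {S, B, E} → {S, B, C, D, E}.
Read '0': {S, B, C, D, E} → {A, B, C, D}.
Read '0': {A, B, C, D} → {A, B, C, D}.
Read '2': {A, B, C, D} → {S, A, B, E}.
Read '0': {S, A, B, E} → {A, B, C, D}.
Read '0': {A, B, C, D} → {A, B, C, D}.
Read '1': {A, B, C, D} → {S, A, B, C, D, E}.
Read '2': {S, A, B, C, D, E} → {S, A, B, C, E}.
Read '2': {S, A, B, C, E} → {A, B, C, E}.
Read '1': {A, B, C, E} → {S, A, B, C, D, E}.

{S, A, B, C, D, E}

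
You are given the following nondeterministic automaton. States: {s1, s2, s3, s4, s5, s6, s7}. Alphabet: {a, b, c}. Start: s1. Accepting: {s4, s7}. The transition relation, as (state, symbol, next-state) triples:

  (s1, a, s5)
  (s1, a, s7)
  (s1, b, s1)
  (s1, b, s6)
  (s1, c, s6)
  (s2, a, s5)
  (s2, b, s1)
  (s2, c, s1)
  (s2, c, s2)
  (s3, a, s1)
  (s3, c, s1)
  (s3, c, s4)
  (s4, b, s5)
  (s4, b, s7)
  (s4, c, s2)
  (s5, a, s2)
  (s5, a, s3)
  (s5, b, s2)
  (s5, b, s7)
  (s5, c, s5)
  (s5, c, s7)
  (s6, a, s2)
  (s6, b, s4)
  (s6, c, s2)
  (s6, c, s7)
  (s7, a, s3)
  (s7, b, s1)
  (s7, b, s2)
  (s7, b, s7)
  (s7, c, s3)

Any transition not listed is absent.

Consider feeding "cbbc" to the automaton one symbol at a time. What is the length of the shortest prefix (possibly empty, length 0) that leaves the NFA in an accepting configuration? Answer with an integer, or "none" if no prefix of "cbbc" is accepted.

2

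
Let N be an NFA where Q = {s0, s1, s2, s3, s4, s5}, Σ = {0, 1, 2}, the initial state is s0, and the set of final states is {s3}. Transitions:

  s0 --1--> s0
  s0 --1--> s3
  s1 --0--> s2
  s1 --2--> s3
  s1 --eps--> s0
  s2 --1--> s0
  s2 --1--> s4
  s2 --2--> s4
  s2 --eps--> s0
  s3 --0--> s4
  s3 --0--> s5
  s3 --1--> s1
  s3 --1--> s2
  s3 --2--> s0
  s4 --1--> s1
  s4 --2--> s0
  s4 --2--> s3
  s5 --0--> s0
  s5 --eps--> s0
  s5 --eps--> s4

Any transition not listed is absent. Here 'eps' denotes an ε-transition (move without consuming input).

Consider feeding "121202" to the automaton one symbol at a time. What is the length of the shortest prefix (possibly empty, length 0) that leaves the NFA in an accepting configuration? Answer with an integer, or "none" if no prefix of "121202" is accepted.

1

Start in {s0}.
Read '1': s0→{s0, s3}; now {s0, s3}.
None of the earlier sets intersect F, but {s0, s3} does.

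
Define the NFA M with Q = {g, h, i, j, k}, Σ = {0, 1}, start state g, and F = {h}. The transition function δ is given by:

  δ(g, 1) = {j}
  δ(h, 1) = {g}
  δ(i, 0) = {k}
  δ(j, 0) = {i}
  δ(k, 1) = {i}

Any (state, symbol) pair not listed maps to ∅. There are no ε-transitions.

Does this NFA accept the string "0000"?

Start in {g}.
Read '0': {g} → ∅.
The set is empty and remains empty for the remaining 3 symbols.
The final set ∅ contains no accepting state.

No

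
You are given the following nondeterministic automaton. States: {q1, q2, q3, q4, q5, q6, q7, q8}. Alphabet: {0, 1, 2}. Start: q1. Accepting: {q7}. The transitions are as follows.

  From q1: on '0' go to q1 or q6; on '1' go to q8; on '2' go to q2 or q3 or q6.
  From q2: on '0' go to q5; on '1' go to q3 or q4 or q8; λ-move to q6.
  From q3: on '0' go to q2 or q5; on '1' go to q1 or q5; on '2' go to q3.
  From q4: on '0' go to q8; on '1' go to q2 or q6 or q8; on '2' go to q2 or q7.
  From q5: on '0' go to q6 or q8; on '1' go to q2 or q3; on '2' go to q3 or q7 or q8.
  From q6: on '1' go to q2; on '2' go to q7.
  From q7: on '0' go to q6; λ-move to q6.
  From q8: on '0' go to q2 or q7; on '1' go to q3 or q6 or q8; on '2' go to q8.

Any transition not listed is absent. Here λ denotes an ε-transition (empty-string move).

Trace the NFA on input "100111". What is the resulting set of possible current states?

{q1, q2, q3, q4, q5, q6, q8}

Start in {q1}.
Read '1': q1→{q8}; now {q8}.
Read '0': q8→{q2, q7}; union {q2, q7}; ε-closure = {q2, q6, q7}.
Read '0': q2→{q5}, q6→∅, q7→{q6}; now {q5, q6}.
Read '1': q5→{q2, q3}, q6→{q2}; union {q2, q3}; ε-closure = {q2, q3, q6}.
Read '1': q2→{q3, q4, q8}, q3→{q1, q5}, q6→{q2}; union {q1, q2, q3, q4, q5, q8}; ε-closure = {q1, q2, q3, q4, q5, q6, q8}.
Read '1': q1→{q8}, q2→{q3, q4, q8}, q3→{q1, q5}, q4→{q2, q6, q8}, q5→{q2, q3}, q6→{q2}, q8→{q3, q6, q8}; now {q1, q2, q3, q4, q5, q6, q8}.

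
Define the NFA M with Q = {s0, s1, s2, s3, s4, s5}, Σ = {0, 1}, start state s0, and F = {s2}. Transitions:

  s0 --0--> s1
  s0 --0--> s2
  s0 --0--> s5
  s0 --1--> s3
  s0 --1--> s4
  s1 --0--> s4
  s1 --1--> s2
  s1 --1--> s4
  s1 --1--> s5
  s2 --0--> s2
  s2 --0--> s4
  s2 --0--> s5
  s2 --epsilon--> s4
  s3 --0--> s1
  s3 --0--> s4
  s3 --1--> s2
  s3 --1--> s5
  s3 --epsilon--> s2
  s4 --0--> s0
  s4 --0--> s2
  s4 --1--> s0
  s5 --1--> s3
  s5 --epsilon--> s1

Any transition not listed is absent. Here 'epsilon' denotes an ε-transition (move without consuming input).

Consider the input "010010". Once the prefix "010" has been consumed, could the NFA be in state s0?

Yes

Start in {s0}.
Read '0': {s0} → {s1, s2, s4, s5}.
Read '1': {s1, s2, s4, s5} → {s0, s1, s2, s3, s4, s5}.
Read '0': {s0, s1, s2, s3, s4, s5} → {s0, s1, s2, s4, s5}.
State s0 is in {s0, s1, s2, s4, s5}.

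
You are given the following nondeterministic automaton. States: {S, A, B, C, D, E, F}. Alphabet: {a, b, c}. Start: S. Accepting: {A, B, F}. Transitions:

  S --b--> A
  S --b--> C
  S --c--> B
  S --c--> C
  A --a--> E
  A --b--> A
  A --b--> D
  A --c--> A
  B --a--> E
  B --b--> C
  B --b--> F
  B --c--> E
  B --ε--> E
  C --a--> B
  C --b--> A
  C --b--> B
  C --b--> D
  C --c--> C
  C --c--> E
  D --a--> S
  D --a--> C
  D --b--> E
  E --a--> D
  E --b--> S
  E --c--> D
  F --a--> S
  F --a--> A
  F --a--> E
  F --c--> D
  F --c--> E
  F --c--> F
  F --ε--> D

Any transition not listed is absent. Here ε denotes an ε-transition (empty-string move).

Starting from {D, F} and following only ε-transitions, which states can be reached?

{D, F}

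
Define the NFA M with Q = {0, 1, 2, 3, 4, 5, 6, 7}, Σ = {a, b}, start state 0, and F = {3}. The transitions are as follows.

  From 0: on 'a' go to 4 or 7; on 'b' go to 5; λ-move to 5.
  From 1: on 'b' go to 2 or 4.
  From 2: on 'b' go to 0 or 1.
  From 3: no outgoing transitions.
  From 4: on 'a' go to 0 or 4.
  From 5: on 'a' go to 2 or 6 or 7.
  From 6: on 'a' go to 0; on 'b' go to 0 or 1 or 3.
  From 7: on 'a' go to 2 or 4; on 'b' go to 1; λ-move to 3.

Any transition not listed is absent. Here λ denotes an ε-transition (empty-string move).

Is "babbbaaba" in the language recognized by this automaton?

Start: ε-closure({0}) = {0, 5}.
Read 'b': {0, 5} → {5}.
Read 'a': {5} → {2, 3, 6, 7}.
Read 'b': {2, 3, 6, 7} → {0, 1, 3, 5}.
Read 'b': {0, 1, 3, 5} → {2, 4, 5}.
Read 'b': {2, 4, 5} → {0, 1, 5}.
Read 'a': {0, 1, 5} → {2, 3, 4, 6, 7}.
Read 'a': {2, 3, 4, 6, 7} → {0, 2, 4, 5}.
Read 'b': {0, 2, 4, 5} → {0, 1, 5}.
Read 'a': {0, 1, 5} → {2, 3, 4, 6, 7}.
The final set {2, 3, 4, 6, 7} contains the accepting state 3.

Yes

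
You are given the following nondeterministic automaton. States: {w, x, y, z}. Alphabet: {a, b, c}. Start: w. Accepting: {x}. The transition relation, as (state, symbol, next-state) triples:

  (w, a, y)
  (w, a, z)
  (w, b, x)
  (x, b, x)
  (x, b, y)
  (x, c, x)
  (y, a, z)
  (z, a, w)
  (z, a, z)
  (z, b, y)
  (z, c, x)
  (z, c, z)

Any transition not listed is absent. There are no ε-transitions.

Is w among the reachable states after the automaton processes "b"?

No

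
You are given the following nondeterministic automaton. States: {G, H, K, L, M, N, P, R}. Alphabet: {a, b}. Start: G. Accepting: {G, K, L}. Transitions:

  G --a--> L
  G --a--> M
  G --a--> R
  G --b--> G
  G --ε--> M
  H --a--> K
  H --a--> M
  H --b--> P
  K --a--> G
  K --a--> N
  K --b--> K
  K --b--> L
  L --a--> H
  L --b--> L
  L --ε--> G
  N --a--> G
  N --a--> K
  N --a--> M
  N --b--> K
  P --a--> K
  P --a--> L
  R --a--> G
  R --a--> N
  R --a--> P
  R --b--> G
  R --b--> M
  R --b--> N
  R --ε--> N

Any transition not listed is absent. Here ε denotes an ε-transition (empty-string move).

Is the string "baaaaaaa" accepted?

Yes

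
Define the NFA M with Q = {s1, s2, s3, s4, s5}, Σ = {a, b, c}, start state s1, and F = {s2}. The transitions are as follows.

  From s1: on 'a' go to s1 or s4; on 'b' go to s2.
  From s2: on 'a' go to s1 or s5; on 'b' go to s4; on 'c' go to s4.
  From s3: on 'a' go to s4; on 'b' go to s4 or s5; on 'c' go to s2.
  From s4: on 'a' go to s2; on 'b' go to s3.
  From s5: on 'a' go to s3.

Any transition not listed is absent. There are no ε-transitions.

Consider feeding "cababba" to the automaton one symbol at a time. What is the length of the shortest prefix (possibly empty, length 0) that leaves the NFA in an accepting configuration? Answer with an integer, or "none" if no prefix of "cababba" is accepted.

none

Start in {s1}.
Read 'c': {s1} → ∅.
The set is empty and remains empty for the remaining 6 symbols.
No reachable set along the way intersects F.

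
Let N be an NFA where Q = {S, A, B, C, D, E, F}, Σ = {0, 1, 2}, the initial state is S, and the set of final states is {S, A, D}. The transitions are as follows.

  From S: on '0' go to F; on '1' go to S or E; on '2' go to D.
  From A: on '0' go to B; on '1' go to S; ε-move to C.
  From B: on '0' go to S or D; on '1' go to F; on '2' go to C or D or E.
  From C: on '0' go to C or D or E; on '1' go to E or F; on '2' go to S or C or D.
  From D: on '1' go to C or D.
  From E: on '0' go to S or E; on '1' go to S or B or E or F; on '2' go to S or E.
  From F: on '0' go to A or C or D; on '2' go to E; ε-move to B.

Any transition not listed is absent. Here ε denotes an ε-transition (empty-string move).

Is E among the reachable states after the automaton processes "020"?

Yes

Start in {S}.
Read '0': S→{F}; union {F}; ε-closure = {B, F}.
Read '2': B→{C, D, E}, F→{E}; now {C, D, E}.
Read '0': C→{C, D, E}, D→∅, E→{S, E}; now {S, C, D, E}.
State E is in {S, C, D, E}.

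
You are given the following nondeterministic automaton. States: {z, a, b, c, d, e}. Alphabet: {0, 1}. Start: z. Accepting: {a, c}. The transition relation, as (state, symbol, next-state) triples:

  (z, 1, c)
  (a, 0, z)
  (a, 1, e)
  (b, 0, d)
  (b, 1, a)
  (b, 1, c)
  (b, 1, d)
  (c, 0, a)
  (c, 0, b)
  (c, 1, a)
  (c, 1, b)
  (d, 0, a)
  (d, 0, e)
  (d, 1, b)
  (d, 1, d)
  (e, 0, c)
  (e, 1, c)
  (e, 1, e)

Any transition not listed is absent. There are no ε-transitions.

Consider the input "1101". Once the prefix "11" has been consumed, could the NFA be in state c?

No

Start in {z}.
Read '1': {z} → {c}.
Read '1': {c} → {a, b}.
State c is not in {a, b}.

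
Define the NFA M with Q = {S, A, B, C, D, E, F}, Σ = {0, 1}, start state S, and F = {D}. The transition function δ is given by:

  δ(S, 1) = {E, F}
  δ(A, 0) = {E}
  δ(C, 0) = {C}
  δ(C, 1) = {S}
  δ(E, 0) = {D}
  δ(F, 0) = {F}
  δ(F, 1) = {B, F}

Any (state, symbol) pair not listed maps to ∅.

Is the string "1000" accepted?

Start in {S}.
Read '1': {S} → {E, F}.
Read '0': {E, F} → {D, F}.
Read '0': {D, F} → {F}.
Read '0': {F} → {F}.
The final set {F} contains no accepting state.

No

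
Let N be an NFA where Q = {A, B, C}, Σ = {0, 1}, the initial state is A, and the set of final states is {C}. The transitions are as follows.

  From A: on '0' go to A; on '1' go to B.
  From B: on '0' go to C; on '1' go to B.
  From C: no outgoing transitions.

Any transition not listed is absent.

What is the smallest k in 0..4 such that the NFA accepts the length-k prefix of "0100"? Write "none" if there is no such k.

3

Start in {A}.
Read '0': {A} → {A}.
Read '1': {A} → {B}.
Read '0': {B} → {C}.
None of the earlier sets intersect F, but {C} does.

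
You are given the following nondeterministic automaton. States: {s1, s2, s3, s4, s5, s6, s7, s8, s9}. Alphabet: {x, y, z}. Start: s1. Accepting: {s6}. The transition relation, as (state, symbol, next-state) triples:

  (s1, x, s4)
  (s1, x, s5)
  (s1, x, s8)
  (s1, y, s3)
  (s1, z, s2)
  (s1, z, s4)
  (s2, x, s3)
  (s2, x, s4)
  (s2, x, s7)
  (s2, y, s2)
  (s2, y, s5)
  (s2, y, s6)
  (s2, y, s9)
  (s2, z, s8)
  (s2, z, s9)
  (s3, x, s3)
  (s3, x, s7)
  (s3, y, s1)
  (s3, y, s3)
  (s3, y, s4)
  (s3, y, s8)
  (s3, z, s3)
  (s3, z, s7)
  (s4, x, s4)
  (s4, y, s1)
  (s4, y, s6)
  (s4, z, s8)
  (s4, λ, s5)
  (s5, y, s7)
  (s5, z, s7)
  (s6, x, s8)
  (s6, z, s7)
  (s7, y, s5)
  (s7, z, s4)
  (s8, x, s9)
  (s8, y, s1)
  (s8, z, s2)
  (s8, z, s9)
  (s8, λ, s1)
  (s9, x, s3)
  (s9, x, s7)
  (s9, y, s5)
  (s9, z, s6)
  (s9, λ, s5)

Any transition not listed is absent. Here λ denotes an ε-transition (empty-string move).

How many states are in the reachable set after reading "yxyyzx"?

7

Start in {s1}.
Read 'y': s1→{s3}; now {s3}.
Read 'x': s3→{s3, s7}; now {s3, s7}.
Read 'y': s3→{s1, s3, s4, s8}, s7→{s5}; now {s1, s3, s4, s5, s8}.
Read 'y': s1→{s3}, s3→{s1, s3, s4, s8}, s4→{s1, s6}, s5→{s7}, s8→{s1}; union {s1, s3, s4, s6, s7, s8}; ε-closure = {s1, s3, s4, s5, s6, s7, s8}.
Read 'z': s1→{s2, s4}, s3→{s3, s7}, s4→{s8}, s5→{s7}, s6→{s7}, s7→{s4}, s8→{s2, s9}; union {s2, s3, s4, s7, s8, s9}; ε-closure = {s1, s2, s3, s4, s5, s7, s8, s9}.
Read 'x': s1→{s4, s5, s8}, s2→{s3, s4, s7}, s3→{s3, s7}, s4→{s4}, s5→∅, s7→∅, s8→{s9}, s9→{s3, s7}; union {s3, s4, s5, s7, s8, s9}; ε-closure = {s1, s3, s4, s5, s7, s8, s9}.
That set has 7 states.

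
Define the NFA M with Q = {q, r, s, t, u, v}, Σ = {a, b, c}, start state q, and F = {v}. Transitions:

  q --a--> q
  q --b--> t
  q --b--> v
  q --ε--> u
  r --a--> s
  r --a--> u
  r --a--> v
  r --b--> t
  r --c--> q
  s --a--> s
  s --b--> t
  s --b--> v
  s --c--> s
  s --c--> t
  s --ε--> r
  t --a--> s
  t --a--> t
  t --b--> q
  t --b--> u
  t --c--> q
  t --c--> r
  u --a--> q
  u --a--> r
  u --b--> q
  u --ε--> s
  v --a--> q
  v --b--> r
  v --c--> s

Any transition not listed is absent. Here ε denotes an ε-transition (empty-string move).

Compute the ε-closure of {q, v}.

Begin with {q, v}.
ε-move q → u; add u.
ε-move u → s; add s.
ε-move s → r; add r.

{q, r, s, u, v}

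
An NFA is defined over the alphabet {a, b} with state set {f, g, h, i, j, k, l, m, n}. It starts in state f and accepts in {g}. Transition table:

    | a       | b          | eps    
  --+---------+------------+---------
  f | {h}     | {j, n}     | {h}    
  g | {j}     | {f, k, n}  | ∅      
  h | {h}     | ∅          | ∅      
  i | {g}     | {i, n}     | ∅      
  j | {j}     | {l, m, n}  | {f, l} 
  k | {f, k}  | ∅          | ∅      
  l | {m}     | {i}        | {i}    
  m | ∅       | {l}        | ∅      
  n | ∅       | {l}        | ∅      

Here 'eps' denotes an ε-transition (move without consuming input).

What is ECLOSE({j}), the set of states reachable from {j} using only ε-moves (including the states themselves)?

Begin with {j}.
ε-move j → f; add f.
ε-move j → l; add l.
ε-move l → i; add i.
ε-move f → h; add h.

{f, h, i, j, l}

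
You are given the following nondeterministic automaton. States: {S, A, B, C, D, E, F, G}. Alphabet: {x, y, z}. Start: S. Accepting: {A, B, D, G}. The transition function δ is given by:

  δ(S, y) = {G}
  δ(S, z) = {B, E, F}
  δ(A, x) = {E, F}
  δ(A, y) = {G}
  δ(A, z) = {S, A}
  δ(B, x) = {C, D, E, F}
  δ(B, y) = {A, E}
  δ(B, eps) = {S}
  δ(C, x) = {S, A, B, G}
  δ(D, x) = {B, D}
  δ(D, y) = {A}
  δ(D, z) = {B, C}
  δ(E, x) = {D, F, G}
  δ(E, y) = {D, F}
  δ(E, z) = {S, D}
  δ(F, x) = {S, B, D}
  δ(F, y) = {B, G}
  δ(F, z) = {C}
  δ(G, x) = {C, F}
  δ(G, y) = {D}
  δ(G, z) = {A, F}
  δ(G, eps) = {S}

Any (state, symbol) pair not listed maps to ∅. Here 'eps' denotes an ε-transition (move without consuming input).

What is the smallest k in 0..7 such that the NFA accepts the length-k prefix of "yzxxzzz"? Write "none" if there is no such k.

1

Start in {S}.
Read 'y': S→{G}; union {G}; ε-closure = {S, G}.
None of the earlier sets intersect F, but {S, G} does.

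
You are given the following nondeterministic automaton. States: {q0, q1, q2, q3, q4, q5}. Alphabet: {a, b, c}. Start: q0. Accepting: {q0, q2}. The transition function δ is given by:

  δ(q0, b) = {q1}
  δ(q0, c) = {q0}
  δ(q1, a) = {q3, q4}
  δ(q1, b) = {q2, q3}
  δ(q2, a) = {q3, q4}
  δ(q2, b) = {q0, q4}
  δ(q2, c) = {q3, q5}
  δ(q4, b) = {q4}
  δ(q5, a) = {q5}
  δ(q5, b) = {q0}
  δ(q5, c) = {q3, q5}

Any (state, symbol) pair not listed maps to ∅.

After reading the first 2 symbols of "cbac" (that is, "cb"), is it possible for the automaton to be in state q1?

Yes

Start in {q0}.
Read 'c': q0→{q0}; now {q0}.
Read 'b': q0→{q1}; now {q1}.
State q1 is in {q1}.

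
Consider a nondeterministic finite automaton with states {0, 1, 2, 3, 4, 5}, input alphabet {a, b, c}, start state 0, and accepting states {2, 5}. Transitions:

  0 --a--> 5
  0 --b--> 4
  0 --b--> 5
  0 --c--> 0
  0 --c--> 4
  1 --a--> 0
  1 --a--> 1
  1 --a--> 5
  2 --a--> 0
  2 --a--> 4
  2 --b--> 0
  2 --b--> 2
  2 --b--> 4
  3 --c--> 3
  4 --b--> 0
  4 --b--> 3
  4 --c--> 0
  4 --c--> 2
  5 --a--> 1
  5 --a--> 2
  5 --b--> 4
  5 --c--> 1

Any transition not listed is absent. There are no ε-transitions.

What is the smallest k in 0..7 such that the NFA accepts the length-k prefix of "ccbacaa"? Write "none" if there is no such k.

2

Start in {0}.
Read 'c': {0} → {0, 4}.
Read 'c': {0, 4} → {0, 2, 4}.
None of the earlier sets intersect F, but {0, 2, 4} does.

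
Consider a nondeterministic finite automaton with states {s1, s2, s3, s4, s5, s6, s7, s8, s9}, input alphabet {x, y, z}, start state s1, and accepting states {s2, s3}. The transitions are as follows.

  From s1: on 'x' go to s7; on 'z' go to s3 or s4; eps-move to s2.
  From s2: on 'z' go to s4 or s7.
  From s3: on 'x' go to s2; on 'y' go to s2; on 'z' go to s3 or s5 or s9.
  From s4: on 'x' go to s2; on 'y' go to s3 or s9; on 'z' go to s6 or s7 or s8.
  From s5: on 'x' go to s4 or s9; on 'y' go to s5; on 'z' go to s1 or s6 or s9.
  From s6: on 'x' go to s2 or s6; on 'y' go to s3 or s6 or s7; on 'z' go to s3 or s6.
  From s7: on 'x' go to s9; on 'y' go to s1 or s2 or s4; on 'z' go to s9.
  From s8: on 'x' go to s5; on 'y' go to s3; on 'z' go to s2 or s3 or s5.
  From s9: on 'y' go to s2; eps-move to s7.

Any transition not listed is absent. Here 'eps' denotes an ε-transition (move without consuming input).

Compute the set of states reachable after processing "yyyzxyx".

Start: ε-closure({s1}) = {s1, s2}.
Read 'y': {s1, s2} → ∅.
The set is empty and remains empty for the remaining 6 symbols.

∅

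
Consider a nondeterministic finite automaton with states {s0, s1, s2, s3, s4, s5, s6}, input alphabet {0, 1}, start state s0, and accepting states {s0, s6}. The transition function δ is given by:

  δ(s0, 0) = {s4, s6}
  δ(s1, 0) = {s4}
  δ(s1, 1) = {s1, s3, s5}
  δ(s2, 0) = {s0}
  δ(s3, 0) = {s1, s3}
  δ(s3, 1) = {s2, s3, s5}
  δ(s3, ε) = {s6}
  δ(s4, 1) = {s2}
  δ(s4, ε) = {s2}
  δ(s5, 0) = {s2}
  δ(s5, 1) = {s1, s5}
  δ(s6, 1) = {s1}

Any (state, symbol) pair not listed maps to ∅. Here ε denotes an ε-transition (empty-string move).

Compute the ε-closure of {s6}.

{s6}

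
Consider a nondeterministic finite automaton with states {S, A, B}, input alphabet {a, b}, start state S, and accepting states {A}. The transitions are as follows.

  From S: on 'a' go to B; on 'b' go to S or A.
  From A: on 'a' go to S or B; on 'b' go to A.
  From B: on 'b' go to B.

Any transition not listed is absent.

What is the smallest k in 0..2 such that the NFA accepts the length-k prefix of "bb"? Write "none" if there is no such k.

Start in {S}.
Read 'b': S→{S, A}; now {S, A}.
None of the earlier sets intersect F, but {S, A} does.

1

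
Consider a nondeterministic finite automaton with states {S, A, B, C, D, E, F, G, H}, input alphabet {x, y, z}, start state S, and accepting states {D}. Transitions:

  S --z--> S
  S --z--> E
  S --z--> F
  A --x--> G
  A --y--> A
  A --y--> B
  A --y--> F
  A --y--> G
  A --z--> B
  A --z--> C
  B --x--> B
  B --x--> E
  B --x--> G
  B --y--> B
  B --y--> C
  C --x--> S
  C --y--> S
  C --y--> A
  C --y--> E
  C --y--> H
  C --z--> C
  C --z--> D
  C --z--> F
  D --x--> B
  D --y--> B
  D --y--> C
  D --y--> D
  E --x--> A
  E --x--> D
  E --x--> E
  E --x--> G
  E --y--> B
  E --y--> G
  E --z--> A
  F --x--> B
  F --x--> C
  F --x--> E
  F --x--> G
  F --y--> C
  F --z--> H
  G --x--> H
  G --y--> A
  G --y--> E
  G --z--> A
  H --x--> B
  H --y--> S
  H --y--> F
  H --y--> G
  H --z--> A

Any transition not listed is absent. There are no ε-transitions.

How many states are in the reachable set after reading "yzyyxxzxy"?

0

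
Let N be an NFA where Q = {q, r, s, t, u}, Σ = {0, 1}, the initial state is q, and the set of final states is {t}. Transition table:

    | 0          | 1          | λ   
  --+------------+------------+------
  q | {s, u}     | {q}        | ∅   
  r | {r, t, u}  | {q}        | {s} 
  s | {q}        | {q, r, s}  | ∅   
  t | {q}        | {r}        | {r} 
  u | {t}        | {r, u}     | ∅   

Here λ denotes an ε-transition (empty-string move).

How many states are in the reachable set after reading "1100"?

Start in {q}.
Read '1': q→{q}; now {q}.
Read '1': q→{q}; now {q}.
Read '0': q→{s, u}; now {s, u}.
Read '0': s→{q}, u→{t}; union {q, t}; ε-closure = {q, r, s, t}.
That set has 4 states.

4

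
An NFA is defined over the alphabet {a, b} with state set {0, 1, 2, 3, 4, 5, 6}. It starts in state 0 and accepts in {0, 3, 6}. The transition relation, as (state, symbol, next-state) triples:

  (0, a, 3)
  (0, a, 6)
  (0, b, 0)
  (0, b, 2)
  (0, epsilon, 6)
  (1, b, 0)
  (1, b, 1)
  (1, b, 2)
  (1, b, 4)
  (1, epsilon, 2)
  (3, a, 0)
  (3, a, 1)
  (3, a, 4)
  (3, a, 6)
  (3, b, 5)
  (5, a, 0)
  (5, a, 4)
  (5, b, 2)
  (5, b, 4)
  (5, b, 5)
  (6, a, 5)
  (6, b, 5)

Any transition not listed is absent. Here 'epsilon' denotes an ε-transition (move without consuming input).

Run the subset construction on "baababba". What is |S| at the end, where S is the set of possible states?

Start: ε-closure({0}) = {0, 6}.
Read 'b': {0, 6} → {0, 2, 5, 6}.
Read 'a': {0, 2, 5, 6} → {0, 3, 4, 5, 6}.
Read 'a': {0, 3, 4, 5, 6} → {0, 1, 2, 3, 4, 5, 6}.
Read 'b': {0, 1, 2, 3, 4, 5, 6} → {0, 1, 2, 4, 5, 6}.
Read 'a': {0, 1, 2, 4, 5, 6} → {0, 3, 4, 5, 6}.
Read 'b': {0, 3, 4, 5, 6} → {0, 2, 4, 5, 6}.
Read 'b': {0, 2, 4, 5, 6} → {0, 2, 4, 5, 6}.
Read 'a': {0, 2, 4, 5, 6} → {0, 3, 4, 5, 6}.
That set has 5 states.

5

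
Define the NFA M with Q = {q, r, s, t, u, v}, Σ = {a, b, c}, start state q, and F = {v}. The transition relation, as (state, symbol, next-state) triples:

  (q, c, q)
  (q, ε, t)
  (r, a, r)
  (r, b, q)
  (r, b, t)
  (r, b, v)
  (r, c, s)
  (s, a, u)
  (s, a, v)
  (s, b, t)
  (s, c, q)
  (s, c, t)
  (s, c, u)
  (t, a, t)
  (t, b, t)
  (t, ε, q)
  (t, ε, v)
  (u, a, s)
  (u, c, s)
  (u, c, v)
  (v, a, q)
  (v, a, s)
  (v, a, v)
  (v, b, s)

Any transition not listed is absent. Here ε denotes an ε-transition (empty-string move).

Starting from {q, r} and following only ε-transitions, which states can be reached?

{q, r, t, v}

Begin with {q, r}.
ε-move q → t; add t.
ε-move t → v; add v.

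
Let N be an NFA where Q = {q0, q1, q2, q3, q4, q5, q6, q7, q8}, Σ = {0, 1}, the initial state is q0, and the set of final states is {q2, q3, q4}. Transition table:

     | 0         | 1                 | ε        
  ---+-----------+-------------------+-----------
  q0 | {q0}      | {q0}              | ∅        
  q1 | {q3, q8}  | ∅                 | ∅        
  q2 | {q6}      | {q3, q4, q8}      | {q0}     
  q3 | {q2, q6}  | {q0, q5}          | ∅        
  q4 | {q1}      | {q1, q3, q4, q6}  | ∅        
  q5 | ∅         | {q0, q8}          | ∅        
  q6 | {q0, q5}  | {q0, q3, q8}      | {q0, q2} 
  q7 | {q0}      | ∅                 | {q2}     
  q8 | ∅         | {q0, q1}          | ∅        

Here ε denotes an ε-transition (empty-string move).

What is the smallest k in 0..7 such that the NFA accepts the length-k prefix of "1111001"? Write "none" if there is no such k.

Start in {q0}.
Read '1': {q0} → {q0}.
Read '1': {q0} → {q0}.
Read '1': {q0} → {q0}.
Read '1': {q0} → {q0}.
Read '0': {q0} → {q0}.
Read '0': {q0} → {q0}.
Read '1': {q0} → {q0}.
No reachable set along the way intersects F.

none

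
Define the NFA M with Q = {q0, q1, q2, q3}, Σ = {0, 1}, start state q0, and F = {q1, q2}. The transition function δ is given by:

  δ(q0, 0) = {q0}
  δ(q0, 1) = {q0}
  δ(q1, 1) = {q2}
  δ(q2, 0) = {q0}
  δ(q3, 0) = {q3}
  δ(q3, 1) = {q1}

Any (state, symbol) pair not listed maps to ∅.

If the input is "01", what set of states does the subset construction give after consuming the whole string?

{q0}

Start in {q0}.
Read '0': {q0} → {q0}.
Read '1': {q0} → {q0}.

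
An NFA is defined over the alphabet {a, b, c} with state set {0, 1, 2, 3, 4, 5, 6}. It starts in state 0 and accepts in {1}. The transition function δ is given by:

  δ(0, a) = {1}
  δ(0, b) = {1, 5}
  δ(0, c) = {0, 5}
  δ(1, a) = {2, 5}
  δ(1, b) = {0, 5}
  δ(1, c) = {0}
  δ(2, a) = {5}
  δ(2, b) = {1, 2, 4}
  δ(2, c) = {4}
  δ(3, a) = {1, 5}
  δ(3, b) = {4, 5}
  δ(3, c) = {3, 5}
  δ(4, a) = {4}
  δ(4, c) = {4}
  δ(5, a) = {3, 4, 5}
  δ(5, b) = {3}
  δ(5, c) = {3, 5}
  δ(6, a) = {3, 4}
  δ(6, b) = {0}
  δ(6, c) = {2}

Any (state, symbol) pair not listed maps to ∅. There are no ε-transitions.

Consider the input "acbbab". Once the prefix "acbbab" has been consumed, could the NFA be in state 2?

No

Start in {0}.
Read 'a': {0} → {1}.
Read 'c': {1} → {0}.
Read 'b': {0} → {1, 5}.
Read 'b': {1, 5} → {0, 3, 5}.
Read 'a': {0, 3, 5} → {1, 3, 4, 5}.
Read 'b': {1, 3, 4, 5} → {0, 3, 4, 5}.
State 2 is not in {0, 3, 4, 5}.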